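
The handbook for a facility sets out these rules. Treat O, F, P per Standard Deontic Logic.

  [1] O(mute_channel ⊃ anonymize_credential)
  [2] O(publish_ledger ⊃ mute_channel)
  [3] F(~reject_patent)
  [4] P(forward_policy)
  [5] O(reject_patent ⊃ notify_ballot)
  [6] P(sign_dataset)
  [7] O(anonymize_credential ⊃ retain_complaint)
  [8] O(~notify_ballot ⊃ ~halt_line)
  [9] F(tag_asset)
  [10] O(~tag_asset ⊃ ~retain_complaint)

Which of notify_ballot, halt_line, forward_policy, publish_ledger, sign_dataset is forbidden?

publish_ledger

Premise 9, F(tag_asset), is equivalent to O(~tag_asset).
Premise 10 is O(~tag_asset ⊃ ~retain_complaint); since O(~tag_asset), deontic closure gives O(~retain_complaint).
Premise 7 is O(anonymize_credential ⊃ retain_complaint); contrapositively O(~retain_complaint ⊃ ~anonymize_credential). Since O(~retain_complaint) holds, K gives O(~anonymize_credential).
Premise 1 is O(mute_channel ⊃ anonymize_credential); contrapositively O(~anonymize_credential ⊃ ~mute_channel). Since O(~anonymize_credential) holds, K gives O(~mute_channel).
Premise 2 is O(publish_ledger ⊃ mute_channel); contrapositively O(~mute_channel ⊃ ~publish_ledger). Since O(~mute_channel) holds, K gives O(~publish_ledger).
So O(~publish_ledger) holds, i.e. publish_ledger is forbidden. None of the other listed options is forbidden under the premises.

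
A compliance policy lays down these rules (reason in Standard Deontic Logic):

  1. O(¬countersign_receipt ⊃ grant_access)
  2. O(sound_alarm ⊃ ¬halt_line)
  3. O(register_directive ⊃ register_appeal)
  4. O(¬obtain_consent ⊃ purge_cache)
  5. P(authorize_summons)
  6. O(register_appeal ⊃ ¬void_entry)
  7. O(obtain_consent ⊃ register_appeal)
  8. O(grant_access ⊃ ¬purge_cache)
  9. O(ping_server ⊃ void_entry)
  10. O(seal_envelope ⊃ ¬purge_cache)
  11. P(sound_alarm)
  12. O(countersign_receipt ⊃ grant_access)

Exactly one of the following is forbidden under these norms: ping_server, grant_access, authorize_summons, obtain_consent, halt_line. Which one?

Premises 1 and 12 are O(¬countersign_receipt ⊃ grant_access) and O(countersign_receipt ⊃ grant_access); every ideal world satisfies ¬countersign_receipt or countersign_receipt, so in either case grant_access holds — hence O(grant_access).
Applying K to premise 8 (O(grant_access ⊃ ¬purge_cache)) and O(grant_access) yields O(¬purge_cache).
Premise 4, O(¬obtain_consent ⊃ purge_cache), contraposes to O(¬purge_cache ⊃ obtain_consent); with O(¬purge_cache) we get O(obtain_consent).
From O(obtain_consent) and premise 7, O(obtain_consent ⊃ register_appeal), we obtain O(register_appeal).
Premise 6 is O(register_appeal ⊃ ¬void_entry); since O(register_appeal), deontic closure gives O(¬void_entry).
Premise 9, O(ping_server ⊃ void_entry), contraposes to O(¬void_entry ⊃ ¬ping_server); with O(¬void_entry) we get O(¬ping_server).
So O(¬ping_server) holds, i.e. ping_server is forbidden. None of the other listed options is forbidden under the premises.

ping_server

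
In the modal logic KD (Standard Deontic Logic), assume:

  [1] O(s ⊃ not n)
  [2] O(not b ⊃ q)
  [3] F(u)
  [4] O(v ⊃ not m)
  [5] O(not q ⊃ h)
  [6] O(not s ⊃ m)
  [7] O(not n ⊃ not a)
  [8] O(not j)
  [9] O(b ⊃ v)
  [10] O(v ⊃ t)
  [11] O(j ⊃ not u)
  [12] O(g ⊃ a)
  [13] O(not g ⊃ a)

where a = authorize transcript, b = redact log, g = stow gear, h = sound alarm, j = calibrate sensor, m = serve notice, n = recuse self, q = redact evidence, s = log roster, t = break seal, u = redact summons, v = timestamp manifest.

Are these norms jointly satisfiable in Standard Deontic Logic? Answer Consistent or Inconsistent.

Consistent

Premise 11 is O(j ⊃ not u); even if O(not u) held, inferring O(j) would be affirming the consequent — invalid.
So O(j) is not derivable, and the apparent clash with O(not j) does not arise.
A world satisfying every obligation exists (e.g. a=true, b=false, g=false, h=false, j=false, m=true, n=true, q=true, s=false, t=false, u=false, v=false); no atom is both obligatory and forbidden, so the set is consistent.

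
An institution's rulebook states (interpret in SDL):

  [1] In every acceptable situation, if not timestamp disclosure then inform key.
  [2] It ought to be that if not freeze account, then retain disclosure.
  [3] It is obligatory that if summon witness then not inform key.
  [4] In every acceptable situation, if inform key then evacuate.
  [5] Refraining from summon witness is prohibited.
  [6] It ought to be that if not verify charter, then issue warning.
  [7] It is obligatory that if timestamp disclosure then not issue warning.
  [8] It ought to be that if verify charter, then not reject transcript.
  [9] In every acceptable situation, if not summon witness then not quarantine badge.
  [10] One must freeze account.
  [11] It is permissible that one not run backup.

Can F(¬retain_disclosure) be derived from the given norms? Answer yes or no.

Premise 2 is O(¬freeze_account → retain_disclosure), but O(¬freeze_account) is not derivable from the premises, so it does not yield O(retain_disclosure).
No other premise forces O(retain_disclosure). An ideal world satisfying every premise can still have ¬retain_disclosure true, so F(¬retain_disclosure) is not derivable.

No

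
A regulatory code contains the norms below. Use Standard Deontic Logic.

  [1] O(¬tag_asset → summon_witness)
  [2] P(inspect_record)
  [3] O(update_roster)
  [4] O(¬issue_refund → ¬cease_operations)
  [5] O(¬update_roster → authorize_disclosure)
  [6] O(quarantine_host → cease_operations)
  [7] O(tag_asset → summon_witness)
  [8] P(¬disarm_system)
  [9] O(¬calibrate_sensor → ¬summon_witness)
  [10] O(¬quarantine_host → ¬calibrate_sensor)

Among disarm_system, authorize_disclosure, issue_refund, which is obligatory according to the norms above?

issue_refund

By case analysis on ¬tag_asset: premise 1 gives O(¬tag_asset → summon_witness) and premise 7 gives O(tag_asset → summon_witness), so O(summon_witness) either way.
Premise 9 is O(¬calibrate_sensor → ¬summon_witness); contrapositively O(summon_witness → calibrate_sensor). Since O(summon_witness) holds, K gives O(calibrate_sensor).
Premise 10 is O(¬quarantine_host → ¬calibrate_sensor); contrapositively O(calibrate_sensor → quarantine_host). Since O(calibrate_sensor) holds, K gives O(quarantine_host).
Premise 6 is O(quarantine_host → cease_operations); since O(quarantine_host), deontic closure gives O(cease_operations).
Premise 4, O(¬issue_refund → ¬cease_operations), contraposes to O(cease_operations → issue_refund); with O(cease_operations) we get O(issue_refund).
So O(issue_refund) holds — issue_refund is obligatory. None of the other listed options is made obligatory by any chain of premises.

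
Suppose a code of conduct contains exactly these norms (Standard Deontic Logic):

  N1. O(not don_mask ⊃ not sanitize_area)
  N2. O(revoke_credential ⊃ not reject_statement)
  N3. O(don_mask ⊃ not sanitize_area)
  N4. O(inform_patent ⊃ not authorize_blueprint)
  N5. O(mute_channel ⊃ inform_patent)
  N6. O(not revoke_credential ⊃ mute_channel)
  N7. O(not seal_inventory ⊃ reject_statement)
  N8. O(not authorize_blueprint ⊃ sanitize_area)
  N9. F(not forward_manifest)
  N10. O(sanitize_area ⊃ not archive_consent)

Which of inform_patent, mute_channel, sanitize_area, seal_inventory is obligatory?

seal_inventory

By case analysis on don_mask: premise 3 gives O(don_mask ⊃ not sanitize_area) and premise 1 gives O(not don_mask ⊃ not sanitize_area), so O(not sanitize_area) either way.
Premise 8, O(not authorize_blueprint ⊃ sanitize_area), contraposes to O(not sanitize_area ⊃ authorize_blueprint); with O(not sanitize_area) we get O(authorize_blueprint).
The contrapositive of premise 4 (O(inform_patent ⊃ not authorize_blueprint)) is O(authorize_blueprint ⊃ not inform_patent), and O(authorize_blueprint) is already established, so O(not inform_patent).
The contrapositive of premise 5 (O(mute_channel ⊃ inform_patent)) is O(not inform_patent ⊃ not mute_channel), and O(not inform_patent) is already established, so O(not mute_channel).
Premise 6, O(not revoke_credential ⊃ mute_channel), contraposes to O(not mute_channel ⊃ revoke_credential); with O(not mute_channel) we get O(revoke_credential).
With premise 2, O(revoke_credential ⊃ not reject_statement), the K-axiom yields O(not reject_statement).
Premise 7, O(not seal_inventory ⊃ reject_statement), contraposes to O(not reject_statement ⊃ seal_inventory); with O(not reject_statement) we get O(seal_inventory).
So O(seal_inventory) holds — seal_inventory is obligatory. None of the other listed options is made obligatory by any chain of premises.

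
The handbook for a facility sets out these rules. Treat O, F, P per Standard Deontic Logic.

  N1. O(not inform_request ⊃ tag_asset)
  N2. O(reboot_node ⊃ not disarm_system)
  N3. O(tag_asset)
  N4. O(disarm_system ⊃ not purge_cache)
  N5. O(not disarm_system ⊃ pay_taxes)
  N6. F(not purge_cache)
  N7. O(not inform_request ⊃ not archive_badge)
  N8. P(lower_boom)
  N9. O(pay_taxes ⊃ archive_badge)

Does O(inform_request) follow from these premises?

Yes

Premise 6, F(not purge_cache), is equivalent to O(purge_cache).
Premise 4, O(disarm_system ⊃ not purge_cache), contraposes to O(purge_cache ⊃ not disarm_system); with O(purge_cache) we get O(not disarm_system).
Premise 5 is O(not disarm_system ⊃ pay_taxes); since O(not disarm_system), deontic closure gives O(pay_taxes).
With premise 9, O(pay_taxes ⊃ archive_badge), the K-axiom yields O(archive_badge).
Premise 7 is O(not inform_request ⊃ not archive_badge); contrapositively O(archive_badge ⊃ inform_request). Since O(archive_badge) holds, K gives O(inform_request).
Premises 1, 2, 3, 8 do not contribute to this derivation.
So O(inform_request) follows.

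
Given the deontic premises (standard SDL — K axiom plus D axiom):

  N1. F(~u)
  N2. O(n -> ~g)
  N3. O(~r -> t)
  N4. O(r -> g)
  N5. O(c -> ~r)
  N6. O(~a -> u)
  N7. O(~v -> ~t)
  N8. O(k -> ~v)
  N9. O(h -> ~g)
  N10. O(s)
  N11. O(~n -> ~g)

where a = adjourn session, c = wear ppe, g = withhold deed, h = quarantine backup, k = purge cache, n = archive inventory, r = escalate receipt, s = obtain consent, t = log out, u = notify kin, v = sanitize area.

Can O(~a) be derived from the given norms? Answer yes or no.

No

Premise 6 is O(~a -> u); even if O(u) held, inferring O(~a) would be affirming the consequent — invalid.
No other premise forces O(~a). An ideal world satisfying every premise can still have ~a false, so O(~a) is not derivable.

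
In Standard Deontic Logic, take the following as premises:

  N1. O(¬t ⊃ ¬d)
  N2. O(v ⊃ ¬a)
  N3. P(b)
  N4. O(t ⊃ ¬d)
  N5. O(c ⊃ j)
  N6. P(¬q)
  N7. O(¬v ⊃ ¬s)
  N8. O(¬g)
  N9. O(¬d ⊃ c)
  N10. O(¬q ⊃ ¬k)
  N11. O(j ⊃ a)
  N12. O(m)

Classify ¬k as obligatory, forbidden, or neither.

Premise 10 is O(¬q ⊃ ¬k), but O(¬q) is not derivable from the premises (the permission P(¬q) asserts only ¬O(q), not O(¬q)), so it does not yield O(¬k).
No premise or chain of K-axiom applications forces O(¬k), and none forces O(k). So ¬k is neither obligatory nor forbidden under these norms.

Neither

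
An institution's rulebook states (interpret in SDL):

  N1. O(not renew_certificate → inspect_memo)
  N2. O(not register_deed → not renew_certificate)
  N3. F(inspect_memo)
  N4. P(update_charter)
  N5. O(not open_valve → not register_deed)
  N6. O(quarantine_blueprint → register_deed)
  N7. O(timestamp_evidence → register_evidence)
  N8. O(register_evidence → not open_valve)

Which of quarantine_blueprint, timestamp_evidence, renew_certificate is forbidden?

F(inspect_memo) at premise 3 means O(not inspect_memo).
The contrapositive of premise 1 (O(not renew_certificate → inspect_memo)) is O(not inspect_memo → renew_certificate), and O(not inspect_memo) is already established, so O(renew_certificate).
The contrapositive of premise 2 (O(not register_deed → not renew_certificate)) is O(renew_certificate → register_deed), and O(renew_certificate) is already established, so O(register_deed).
Premise 5 is O(not open_valve → not register_deed); contrapositively O(register_deed → open_valve). Since O(register_deed) holds, K gives O(open_valve).
Premise 8 is O(register_evidence → not open_valve); contrapositively O(open_valve → not register_evidence). Since O(open_valve) holds, K gives O(not register_evidence).
The contrapositive of premise 7 (O(timestamp_evidence → register_evidence)) is O(not register_evidence → not timestamp_evidence), and O(not register_evidence) is already established, so O(not timestamp_evidence).
So O(not timestamp_evidence) holds, i.e. timestamp_evidence is forbidden. None of the other listed options is forbidden under the premises.

timestamp_evidence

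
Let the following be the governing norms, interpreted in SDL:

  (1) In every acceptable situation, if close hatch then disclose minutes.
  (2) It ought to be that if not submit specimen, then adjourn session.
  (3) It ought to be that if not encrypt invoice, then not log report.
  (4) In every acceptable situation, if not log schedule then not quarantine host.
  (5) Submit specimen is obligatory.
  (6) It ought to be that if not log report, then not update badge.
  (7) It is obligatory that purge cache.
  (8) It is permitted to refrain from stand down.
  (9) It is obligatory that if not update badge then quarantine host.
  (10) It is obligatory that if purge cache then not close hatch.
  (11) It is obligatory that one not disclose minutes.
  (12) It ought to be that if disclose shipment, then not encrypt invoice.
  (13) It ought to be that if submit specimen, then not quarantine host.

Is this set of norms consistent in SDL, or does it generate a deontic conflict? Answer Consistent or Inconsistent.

Consistent

Premise 1 is O(close_hatch → disclose_minutes), but O(close_hatch) is not derivable from the premises, so it does not yield O(disclose_minutes).
So O(disclose_minutes) is not derivable, and the apparent clash with O(¬disclose_minutes) does not arise.
A world satisfying every obligation exists (e.g. adjourn_session=false, close_hatch=false, disclose_minutes=false, disclose_shipment=false, encrypt_invoice=true, log_report=true, log_schedule=false, purge_cache=true, quarantine_host=false, stand_down=false, submit_specimen=true, update_badge=true); no atom is both obligatory and forbidden, so the set is consistent.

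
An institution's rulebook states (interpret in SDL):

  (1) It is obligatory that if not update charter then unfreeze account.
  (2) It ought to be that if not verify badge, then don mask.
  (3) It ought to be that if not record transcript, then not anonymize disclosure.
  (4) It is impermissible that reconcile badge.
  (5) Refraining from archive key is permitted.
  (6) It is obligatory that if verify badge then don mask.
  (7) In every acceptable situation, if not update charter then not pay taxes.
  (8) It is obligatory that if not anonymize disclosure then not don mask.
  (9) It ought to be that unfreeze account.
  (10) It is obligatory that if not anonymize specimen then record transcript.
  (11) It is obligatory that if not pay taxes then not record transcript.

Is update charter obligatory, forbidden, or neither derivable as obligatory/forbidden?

Obligatory

Premises 6 and 2 cover both cases: O(verify_badge → don_mask) and O(¬verify_badge → don_mask). Since verify_badge ∨ ¬verify_badge is a tautology, O(don_mask) follows.
The contrapositive of premise 8 (O(¬anonymize_disclosure → ¬don_mask)) is O(don_mask → anonymize_disclosure), and O(don_mask) is already established, so O(anonymize_disclosure).
Premise 3 is O(¬record_transcript → ¬anonymize_disclosure); contrapositively O(anonymize_disclosure → record_transcript). Since O(anonymize_disclosure) holds, K gives O(record_transcript).
Premise 11 is O(¬pay_taxes → ¬record_transcript); contrapositively O(record_transcript → pay_taxes). Since O(record_transcript) holds, K gives O(pay_taxes).
Premise 7 is O(¬update_charter → ¬pay_taxes); contrapositively O(pay_taxes → update_charter). Since O(pay_taxes) holds, K gives O(update_charter).
Premises 1, 4, 5, 9, 10 do not contribute to this derivation.
Hence update_charter is obligatory.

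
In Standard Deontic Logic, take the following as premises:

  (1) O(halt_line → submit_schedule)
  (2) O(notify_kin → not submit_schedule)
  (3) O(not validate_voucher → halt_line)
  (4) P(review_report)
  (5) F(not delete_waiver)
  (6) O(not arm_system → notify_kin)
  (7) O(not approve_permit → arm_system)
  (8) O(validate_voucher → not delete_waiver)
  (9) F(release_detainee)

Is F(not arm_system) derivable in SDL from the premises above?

Yes

Premise 5 is F(not delete_waiver), i.e. O(delete_waiver).
Premise 8, O(validate_voucher → not delete_waiver), contraposes to O(delete_waiver → not validate_voucher); with O(delete_waiver) we get O(not validate_voucher).
Applying K to premise 3 (O(not validate_voucher → halt_line)) and O(not validate_voucher) yields O(halt_line).
Applying K to premise 1 (O(halt_line → submit_schedule)) and O(halt_line) yields O(submit_schedule).
Premise 2, O(notify_kin → not submit_schedule), contraposes to O(submit_schedule → not notify_kin); with O(submit_schedule) we get O(not notify_kin).
Premise 6 is O(not arm_system → notify_kin); contrapositively O(not notify_kin → arm_system). Since O(not notify_kin) holds, K gives O(arm_system).
Premises 4, 7, 9 do not contribute to this derivation.
So O(arm_system) holds, i.e. F(not arm_system). The claim follows.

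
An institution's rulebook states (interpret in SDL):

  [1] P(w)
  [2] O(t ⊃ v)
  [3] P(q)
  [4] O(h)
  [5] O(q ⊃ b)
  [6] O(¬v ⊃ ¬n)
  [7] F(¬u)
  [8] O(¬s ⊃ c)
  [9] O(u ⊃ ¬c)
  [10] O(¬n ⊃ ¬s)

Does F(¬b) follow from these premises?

No

Premise 5 is O(q ⊃ b), but O(q) is not derivable from the premises (the permission P(q) asserts only ¬O(¬q), not O(q)), so it does not yield O(b).
No other premise forces O(b). An ideal world satisfying every premise can still have ¬b true, so F(¬b) is not derivable.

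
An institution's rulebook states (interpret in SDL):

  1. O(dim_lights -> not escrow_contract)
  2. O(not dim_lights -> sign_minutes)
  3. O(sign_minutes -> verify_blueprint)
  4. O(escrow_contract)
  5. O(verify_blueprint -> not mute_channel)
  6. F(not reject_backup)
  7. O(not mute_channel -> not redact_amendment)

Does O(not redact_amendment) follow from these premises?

Yes

Premise 4 states O(escrow_contract) outright.
Premise 1 is O(dim_lights -> not escrow_contract); contrapositively O(escrow_contract -> not dim_lights). Since O(escrow_contract) holds, K gives O(not dim_lights).
From O(not dim_lights) and premise 2, O(not dim_lights -> sign_minutes), we obtain O(sign_minutes).
Applying K to premise 3 (O(sign_minutes -> verify_blueprint)) and O(sign_minutes) yields O(verify_blueprint).
Applying K to premise 5 (O(verify_blueprint -> not mute_channel)) and O(verify_blueprint) yields O(not mute_channel).
With premise 7, O(not mute_channel -> not redact_amendment), the K-axiom yields O(not redact_amendment).
Premise 6 does not contribute to this derivation.
So O(not redact_amendment) follows.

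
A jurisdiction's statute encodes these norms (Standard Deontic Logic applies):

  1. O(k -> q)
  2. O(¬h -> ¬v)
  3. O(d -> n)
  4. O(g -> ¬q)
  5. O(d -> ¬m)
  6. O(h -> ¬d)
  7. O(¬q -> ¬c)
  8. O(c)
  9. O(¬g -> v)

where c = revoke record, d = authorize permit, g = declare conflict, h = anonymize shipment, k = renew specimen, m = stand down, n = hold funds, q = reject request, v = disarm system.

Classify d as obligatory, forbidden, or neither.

Forbidden

Premise 8 states O(c) outright.
Premise 7, O(¬q -> ¬c), contraposes to O(c -> q); with O(c) we get O(q).
Premise 4 is O(g -> ¬q); contrapositively O(q -> ¬g). Since O(q) holds, K gives O(¬g).
Premise 9 is O(¬g -> v); since O(¬g), deontic closure gives O(v).
Premise 2 is O(¬h -> ¬v); contrapositively O(v -> h). Since O(v) holds, K gives O(h).
From O(h) and premise 6, O(h -> ¬d), we obtain O(¬d).
Premises 1, 3, 5 do not contribute to this derivation.
Thus O(¬d), which is F(d): d is forbidden.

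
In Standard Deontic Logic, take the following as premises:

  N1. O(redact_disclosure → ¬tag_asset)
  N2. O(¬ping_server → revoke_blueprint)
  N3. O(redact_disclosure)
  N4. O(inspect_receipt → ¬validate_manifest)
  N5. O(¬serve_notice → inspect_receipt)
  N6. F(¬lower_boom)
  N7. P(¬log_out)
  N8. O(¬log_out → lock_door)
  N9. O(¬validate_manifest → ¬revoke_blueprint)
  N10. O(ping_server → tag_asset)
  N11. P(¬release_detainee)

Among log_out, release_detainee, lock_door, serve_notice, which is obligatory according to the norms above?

serve_notice

From premise 3 we have O(redact_disclosure).
With premise 1, O(redact_disclosure → ¬tag_asset), the K-axiom yields O(¬tag_asset).
The contrapositive of premise 10 (O(ping_server → tag_asset)) is O(¬tag_asset → ¬ping_server), and O(¬tag_asset) is already established, so O(¬ping_server).
With premise 2, O(¬ping_server → revoke_blueprint), the K-axiom yields O(revoke_blueprint).
Premise 9 is O(¬validate_manifest → ¬revoke_blueprint); contrapositively O(revoke_blueprint → validate_manifest). Since O(revoke_blueprint) holds, K gives O(validate_manifest).
Premise 4 is O(inspect_receipt → ¬validate_manifest); contrapositively O(validate_manifest → ¬inspect_receipt). Since O(validate_manifest) holds, K gives O(¬inspect_receipt).
Premise 5 is O(¬serve_notice → inspect_receipt); contrapositively O(¬inspect_receipt → serve_notice). Since O(¬inspect_receipt) holds, K gives O(serve_notice).
So O(serve_notice) holds — serve_notice is obligatory. None of the other listed options is made obligatory by any chain of premises.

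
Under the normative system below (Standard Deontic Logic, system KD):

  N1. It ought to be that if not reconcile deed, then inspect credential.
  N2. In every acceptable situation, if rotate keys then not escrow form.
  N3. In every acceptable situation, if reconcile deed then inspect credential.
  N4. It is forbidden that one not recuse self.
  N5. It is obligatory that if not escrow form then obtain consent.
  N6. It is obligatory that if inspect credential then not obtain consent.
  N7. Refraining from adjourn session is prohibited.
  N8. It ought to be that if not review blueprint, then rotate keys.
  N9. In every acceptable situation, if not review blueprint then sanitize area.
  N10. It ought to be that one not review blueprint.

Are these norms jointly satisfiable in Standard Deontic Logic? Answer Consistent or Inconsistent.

Inconsistent

Premises 1 and 3 cover both cases: O(¬reconcile_deed → inspect_credential) and O(reconcile_deed → inspect_credential). Since ¬reconcile_deed ∨ reconcile_deed is a tautology, O(inspect_credential) follows.
Applying K to premise 6 (O(inspect_credential → ¬obtain_consent)) and O(inspect_credential) yields O(¬obtain_consent).
The contrapositive of premise 5 (O(¬escrow_form → obtain_consent)) is O(¬obtain_consent → escrow_form), and O(¬obtain_consent) is already established, so O(escrow_form).
Premise 2, O(rotate_keys → ¬escrow_form), contraposes to O(escrow_form → ¬rotate_keys); with O(escrow_form) we get O(¬rotate_keys).
The contrapositive of premise 8 (O(¬review_blueprint → rotate_keys)) is O(¬rotate_keys → review_blueprint), and O(¬rotate_keys) is already established, so O(review_blueprint).
Yet premise 10 states O(¬review_blueprint).
We now have both O(review_blueprint) and O(¬review_blueprint) — review_blueprint is simultaneously obligatory and forbidden, violating the D-axiom.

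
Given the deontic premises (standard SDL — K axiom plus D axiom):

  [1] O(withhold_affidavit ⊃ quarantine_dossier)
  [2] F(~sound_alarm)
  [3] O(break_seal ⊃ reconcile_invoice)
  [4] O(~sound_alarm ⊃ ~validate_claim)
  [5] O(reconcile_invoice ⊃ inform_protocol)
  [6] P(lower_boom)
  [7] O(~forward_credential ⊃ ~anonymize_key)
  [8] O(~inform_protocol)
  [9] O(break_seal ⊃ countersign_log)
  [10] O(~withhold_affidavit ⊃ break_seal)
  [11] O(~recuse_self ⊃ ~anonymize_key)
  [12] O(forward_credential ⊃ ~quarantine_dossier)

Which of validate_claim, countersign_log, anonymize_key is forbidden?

Premise 8 gives O(~inform_protocol).
Premise 5, O(reconcile_invoice ⊃ inform_protocol), contraposes to O(~inform_protocol ⊃ ~reconcile_invoice); with O(~inform_protocol) we get O(~reconcile_invoice).
The contrapositive of premise 3 (O(break_seal ⊃ reconcile_invoice)) is O(~reconcile_invoice ⊃ ~break_seal), and O(~reconcile_invoice) is already established, so O(~break_seal).
The contrapositive of premise 10 (O(~withhold_affidavit ⊃ break_seal)) is O(~break_seal ⊃ withhold_affidavit), and O(~break_seal) is already established, so O(withhold_affidavit).
Applying K to premise 1 (O(withhold_affidavit ⊃ quarantine_dossier)) and O(withhold_affidavit) yields O(quarantine_dossier).
The contrapositive of premise 12 (O(forward_credential ⊃ ~quarantine_dossier)) is O(quarantine_dossier ⊃ ~forward_credential), and O(quarantine_dossier) is already established, so O(~forward_credential).
Premise 7 is O(~forward_credential ⊃ ~anonymize_key); since O(~forward_credential), deontic closure gives O(~anonymize_key).
So O(~anonymize_key) holds, i.e. anonymize_key is forbidden. None of the other listed options is forbidden under the premises.

anonymize_key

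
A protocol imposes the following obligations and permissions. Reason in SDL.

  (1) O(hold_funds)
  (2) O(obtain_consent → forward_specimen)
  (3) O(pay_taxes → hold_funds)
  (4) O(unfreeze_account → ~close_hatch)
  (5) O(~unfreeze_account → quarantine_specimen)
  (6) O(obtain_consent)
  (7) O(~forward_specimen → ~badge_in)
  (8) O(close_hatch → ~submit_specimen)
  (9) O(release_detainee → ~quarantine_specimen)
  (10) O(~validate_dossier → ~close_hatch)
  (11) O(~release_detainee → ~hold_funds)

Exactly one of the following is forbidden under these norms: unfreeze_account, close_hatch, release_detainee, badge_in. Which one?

Premise 1 gives O(hold_funds).
The contrapositive of premise 11 (O(~release_detainee → ~hold_funds)) is O(hold_funds → release_detainee), and O(hold_funds) is already established, so O(release_detainee).
From O(release_detainee) and premise 9, O(release_detainee → ~quarantine_specimen), we obtain O(~quarantine_specimen).
Premise 5 is O(~unfreeze_account → quarantine_specimen); contrapositively O(~quarantine_specimen → unfreeze_account). Since O(~quarantine_specimen) holds, K gives O(unfreeze_account).
Applying K to premise 4 (O(unfreeze_account → ~close_hatch)) and O(unfreeze_account) yields O(~close_hatch).
So O(~close_hatch) holds, i.e. close_hatch is forbidden. None of the other listed options is forbidden under the premises.

close_hatch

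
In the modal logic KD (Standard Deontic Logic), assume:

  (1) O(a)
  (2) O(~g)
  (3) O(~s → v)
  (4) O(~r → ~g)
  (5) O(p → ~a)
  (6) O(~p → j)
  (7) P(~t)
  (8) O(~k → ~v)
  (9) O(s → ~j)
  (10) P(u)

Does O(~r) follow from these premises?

Premise 4 is O(~r → ~g); even if O(~g) held, inferring O(~r) would be affirming the consequent — invalid.
No other premise forces O(~r). An ideal world satisfying every premise can still have ~r false, so O(~r) is not derivable.

No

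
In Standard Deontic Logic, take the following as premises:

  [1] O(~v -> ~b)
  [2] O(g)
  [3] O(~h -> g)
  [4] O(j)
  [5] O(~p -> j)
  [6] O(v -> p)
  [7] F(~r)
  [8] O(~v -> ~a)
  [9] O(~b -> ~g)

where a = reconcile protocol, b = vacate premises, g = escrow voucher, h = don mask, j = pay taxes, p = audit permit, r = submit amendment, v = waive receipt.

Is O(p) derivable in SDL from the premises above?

Yes

Premise 2 states O(g) outright.
The contrapositive of premise 9 (O(~b -> ~g)) is O(g -> b), and O(g) is already established, so O(b).
Premise 1 is O(~v -> ~b); contrapositively O(b -> v). Since O(b) holds, K gives O(v).
From O(v) and premise 6, O(v -> p), we obtain O(p).
Premises 3, 4, 5, 7, 8 do not contribute to this derivation.
So O(p) follows.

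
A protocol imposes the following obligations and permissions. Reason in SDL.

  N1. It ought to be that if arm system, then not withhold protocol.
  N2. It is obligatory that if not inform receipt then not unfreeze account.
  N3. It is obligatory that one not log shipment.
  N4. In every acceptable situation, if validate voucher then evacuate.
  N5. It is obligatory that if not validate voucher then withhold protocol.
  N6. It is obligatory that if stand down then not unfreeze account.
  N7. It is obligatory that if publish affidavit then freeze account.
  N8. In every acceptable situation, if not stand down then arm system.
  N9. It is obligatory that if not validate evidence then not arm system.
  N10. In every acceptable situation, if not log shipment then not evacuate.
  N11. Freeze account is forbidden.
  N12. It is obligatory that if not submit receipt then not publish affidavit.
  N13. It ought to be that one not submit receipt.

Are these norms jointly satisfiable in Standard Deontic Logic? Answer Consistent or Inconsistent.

Premise 7 is O(publish_affidavit → freeze_account), but O(publish_affidavit) is not derivable from the premises, so it does not yield O(freeze_account).
So O(freeze_account) is not derivable, and the apparent clash with O(¬freeze_account) does not arise.
A world satisfying every obligation exists (e.g. arm_system=false, evacuate=false, freeze_account=false, inform_receipt=false, log_shipment=false, publish_affidavit=false, stand_down=true, submit_receipt=false, unfreeze_account=false, validate_evidence=false, validate_voucher=false, withhold_protocol=true); no atom is both obligatory and forbidden, so the set is consistent.

Consistent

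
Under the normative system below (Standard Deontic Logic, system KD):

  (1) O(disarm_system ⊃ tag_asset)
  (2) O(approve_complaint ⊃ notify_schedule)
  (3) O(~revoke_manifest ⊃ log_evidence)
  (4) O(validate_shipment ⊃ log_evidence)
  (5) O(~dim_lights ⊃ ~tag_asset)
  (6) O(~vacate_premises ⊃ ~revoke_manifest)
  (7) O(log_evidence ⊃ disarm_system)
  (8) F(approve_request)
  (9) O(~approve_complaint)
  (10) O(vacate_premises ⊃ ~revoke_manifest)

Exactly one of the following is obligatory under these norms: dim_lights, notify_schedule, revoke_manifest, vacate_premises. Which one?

dim_lights

Premises 10 and 6 cover both cases: O(vacate_premises ⊃ ~revoke_manifest) and O(~vacate_premises ⊃ ~revoke_manifest). Since vacate_premises ∨ ~vacate_premises is a tautology, O(~revoke_manifest) follows.
Applying K to premise 3 (O(~revoke_manifest ⊃ log_evidence)) and O(~revoke_manifest) yields O(log_evidence).
With premise 7, O(log_evidence ⊃ disarm_system), the K-axiom yields O(disarm_system).
Applying K to premise 1 (O(disarm_system ⊃ tag_asset)) and O(disarm_system) yields O(tag_asset).
The contrapositive of premise 5 (O(~dim_lights ⊃ ~tag_asset)) is O(tag_asset ⊃ dim_lights), and O(tag_asset) is already established, so O(dim_lights).
So O(dim_lights) holds — dim_lights is obligatory. None of the other listed options is made obligatory by any chain of premises.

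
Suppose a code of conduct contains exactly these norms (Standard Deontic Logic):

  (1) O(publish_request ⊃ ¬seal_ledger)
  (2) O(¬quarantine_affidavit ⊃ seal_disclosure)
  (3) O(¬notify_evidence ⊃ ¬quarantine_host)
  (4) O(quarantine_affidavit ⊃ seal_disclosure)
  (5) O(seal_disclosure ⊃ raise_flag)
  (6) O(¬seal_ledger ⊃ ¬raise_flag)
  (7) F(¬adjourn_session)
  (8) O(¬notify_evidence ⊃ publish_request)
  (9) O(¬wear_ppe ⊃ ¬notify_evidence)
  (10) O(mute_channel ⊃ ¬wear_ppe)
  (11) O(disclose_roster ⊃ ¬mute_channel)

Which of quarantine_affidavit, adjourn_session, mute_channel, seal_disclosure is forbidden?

By case analysis on ¬quarantine_affidavit: premise 2 gives O(¬quarantine_affidavit ⊃ seal_disclosure) and premise 4 gives O(quarantine_affidavit ⊃ seal_disclosure), so O(seal_disclosure) either way.
From O(seal_disclosure) and premise 5, O(seal_disclosure ⊃ raise_flag), we obtain O(raise_flag).
Premise 6 is O(¬seal_ledger ⊃ ¬raise_flag); contrapositively O(raise_flag ⊃ seal_ledger). Since O(raise_flag) holds, K gives O(seal_ledger).
Premise 1, O(publish_request ⊃ ¬seal_ledger), contraposes to O(seal_ledger ⊃ ¬publish_request); with O(seal_ledger) we get O(¬publish_request).
The contrapositive of premise 8 (O(¬notify_evidence ⊃ publish_request)) is O(¬publish_request ⊃ notify_evidence), and O(¬publish_request) is already established, so O(notify_evidence).
Premise 9 is O(¬wear_ppe ⊃ ¬notify_evidence); contrapositively O(notify_evidence ⊃ wear_ppe). Since O(notify_evidence) holds, K gives O(wear_ppe).
Premise 10, O(mute_channel ⊃ ¬wear_ppe), contraposes to O(wear_ppe ⊃ ¬mute_channel); with O(wear_ppe) we get O(¬mute_channel).
So O(¬mute_channel) holds, i.e. mute_channel is forbidden. None of the other listed options is forbidden under the premises.

mute_channel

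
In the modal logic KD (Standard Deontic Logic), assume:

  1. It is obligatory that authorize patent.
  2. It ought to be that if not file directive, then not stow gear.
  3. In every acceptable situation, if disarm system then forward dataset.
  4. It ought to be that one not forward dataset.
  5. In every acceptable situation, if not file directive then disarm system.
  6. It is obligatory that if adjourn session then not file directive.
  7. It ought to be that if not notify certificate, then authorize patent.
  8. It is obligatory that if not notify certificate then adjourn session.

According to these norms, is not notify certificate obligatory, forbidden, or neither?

From premise 4 we have O(¬forward_dataset).
Premise 3 is O(disarm_system → forward_dataset); contrapositively O(¬forward_dataset → ¬disarm_system). Since O(¬forward_dataset) holds, K gives O(¬disarm_system).
Premise 5 is O(¬file_directive → disarm_system); contrapositively O(¬disarm_system → file_directive). Since O(¬disarm_system) holds, K gives O(file_directive).
Premise 6, O(adjourn_session → ¬file_directive), contraposes to O(file_directive → ¬adjourn_session); with O(file_directive) we get O(¬adjourn_session).
The contrapositive of premise 8 (O(¬notify_certificate → adjourn_session)) is O(¬adjourn_session → notify_certificate), and O(¬adjourn_session) is already established, so O(notify_certificate).
Premises 1, 2, 7 do not contribute to this derivation.
Thus O(notify_certificate), which is F(¬notify_certificate): ¬notify_certificate is forbidden.

Forbidden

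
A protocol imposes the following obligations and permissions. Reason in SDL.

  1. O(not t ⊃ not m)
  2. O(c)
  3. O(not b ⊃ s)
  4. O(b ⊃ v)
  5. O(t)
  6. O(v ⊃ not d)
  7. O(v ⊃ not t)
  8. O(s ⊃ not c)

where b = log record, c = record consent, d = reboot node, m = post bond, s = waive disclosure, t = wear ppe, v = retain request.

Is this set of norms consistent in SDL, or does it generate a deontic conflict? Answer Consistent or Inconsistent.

Inconsistent

Premise 5 states O(t) outright.
The contrapositive of premise 7 (O(v ⊃ not t)) is O(t ⊃ not v), and O(t) is already established, so O(not v).
Premise 4, O(b ⊃ v), contraposes to O(not v ⊃ not b); with O(not v) we get O(not b).
Premise 3 is O(not b ⊃ s); since O(not b), deontic closure gives O(s).
With premise 8, O(s ⊃ not c), the K-axiom yields O(not c).
But premise 2 directly asserts O(c).
We now have both O(not c) and O(c) — c is simultaneously obligatory and forbidden, violating the D-axiom.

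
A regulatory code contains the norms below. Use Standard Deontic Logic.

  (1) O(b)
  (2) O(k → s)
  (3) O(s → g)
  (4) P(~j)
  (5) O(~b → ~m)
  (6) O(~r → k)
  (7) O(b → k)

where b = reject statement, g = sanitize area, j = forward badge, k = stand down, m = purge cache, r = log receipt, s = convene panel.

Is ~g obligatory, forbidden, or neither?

Forbidden

Premise 1 states O(b) outright.
With premise 7, O(b → k), the K-axiom yields O(k).
From O(k) and premise 2, O(k → s), we obtain O(s).
From O(s) and premise 3, O(s → g), we obtain O(g).
Premises 4, 5, 6 do not contribute to this derivation.
Thus O(g), which is F(~g): ~g is forbidden.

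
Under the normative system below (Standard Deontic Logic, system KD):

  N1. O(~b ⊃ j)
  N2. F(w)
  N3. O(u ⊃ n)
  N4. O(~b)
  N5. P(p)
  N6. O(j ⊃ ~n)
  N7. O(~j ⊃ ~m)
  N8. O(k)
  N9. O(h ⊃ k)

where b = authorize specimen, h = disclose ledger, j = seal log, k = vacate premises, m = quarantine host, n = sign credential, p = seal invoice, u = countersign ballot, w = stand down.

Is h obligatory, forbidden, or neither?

Premise 9 is O(h ⊃ k); even if O(k) held, inferring O(h) would be affirming the consequent — invalid.
No premise or chain of K-axiom applications forces O(h), and none forces O(~h). So h is neither obligatory nor forbidden under these norms.

Neither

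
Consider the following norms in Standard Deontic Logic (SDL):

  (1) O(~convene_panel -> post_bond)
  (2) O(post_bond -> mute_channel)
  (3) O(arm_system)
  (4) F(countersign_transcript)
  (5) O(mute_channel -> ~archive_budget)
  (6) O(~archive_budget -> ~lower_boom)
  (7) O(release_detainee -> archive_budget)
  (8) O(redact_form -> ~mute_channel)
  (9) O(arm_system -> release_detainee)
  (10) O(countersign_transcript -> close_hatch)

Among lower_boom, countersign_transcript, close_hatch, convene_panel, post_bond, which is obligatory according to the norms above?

convene_panel

From premise 3 we have O(arm_system).
Premise 9 is O(arm_system -> release_detainee); since O(arm_system), deontic closure gives O(release_detainee).
With premise 7, O(release_detainee -> archive_budget), the K-axiom yields O(archive_budget).
The contrapositive of premise 5 (O(mute_channel -> ~archive_budget)) is O(archive_budget -> ~mute_channel), and O(archive_budget) is already established, so O(~mute_channel).
The contrapositive of premise 2 (O(post_bond -> mute_channel)) is O(~mute_channel -> ~post_bond), and O(~mute_channel) is already established, so O(~post_bond).
Premise 1, O(~convene_panel -> post_bond), contraposes to O(~post_bond -> convene_panel); with O(~post_bond) we get O(convene_panel).
So O(convene_panel) holds — convene_panel is obligatory. None of the other listed options is made obligatory by any chain of premises.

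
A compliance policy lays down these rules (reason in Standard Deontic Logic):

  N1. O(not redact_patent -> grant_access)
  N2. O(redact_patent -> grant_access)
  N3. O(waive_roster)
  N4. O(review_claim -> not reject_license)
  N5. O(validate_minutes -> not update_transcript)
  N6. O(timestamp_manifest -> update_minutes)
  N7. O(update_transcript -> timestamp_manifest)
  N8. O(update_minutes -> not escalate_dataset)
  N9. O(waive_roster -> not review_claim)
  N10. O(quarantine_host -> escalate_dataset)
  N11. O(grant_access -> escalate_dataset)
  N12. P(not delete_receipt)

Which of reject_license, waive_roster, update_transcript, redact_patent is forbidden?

update_transcript

By case analysis on redact_patent: premise 2 gives O(redact_patent -> grant_access) and premise 1 gives O(not redact_patent -> grant_access), so O(grant_access) either way.
From O(grant_access) and premise 11, O(grant_access -> escalate_dataset), we obtain O(escalate_dataset).
The contrapositive of premise 8 (O(update_minutes -> not escalate_dataset)) is O(escalate_dataset -> not update_minutes), and O(escalate_dataset) is already established, so O(not update_minutes).
Premise 6, O(timestamp_manifest -> update_minutes), contraposes to O(not update_minutes -> not timestamp_manifest); with O(not update_minutes) we get O(not timestamp_manifest).
Premise 7, O(update_transcript -> timestamp_manifest), contraposes to O(not timestamp_manifest -> not update_transcript); with O(not timestamp_manifest) we get O(not update_transcript).
So O(not update_transcript) holds, i.e. update_transcript is forbidden. None of the other listed options is forbidden under the premises.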